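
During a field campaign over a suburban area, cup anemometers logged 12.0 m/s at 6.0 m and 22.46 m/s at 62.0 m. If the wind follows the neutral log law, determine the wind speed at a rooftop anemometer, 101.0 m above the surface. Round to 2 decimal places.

24.65 m/s

Log law: V ∝ ln(z/z₀). From the pair, with r = V₁/V₂ = 0.53428,
ln z₀ = (ln z₁ − r·ln z₂)/(1 − r) = (1.7918 − 0.53428×4.1271)/0.46572 = -0.8874 → z₀ = 0.4117 m
V₃ = V₁ · ln(z₃/z₀)/ln(z₁/z₀) = 12.0 × 5.5026/2.6792 = 24.6457 m/s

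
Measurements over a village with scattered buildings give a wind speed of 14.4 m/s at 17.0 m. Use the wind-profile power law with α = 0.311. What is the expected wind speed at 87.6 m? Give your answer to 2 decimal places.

23.98 m/s

Power-law profile: V₂ = V₁ · (z₂/z₁)^α
V₂ = 14.4 × (87.6/17.0)^0.311 = 14.4 × (5.1529)^0.311
    = 14.4 × 1.6651 = 23.9779 m/s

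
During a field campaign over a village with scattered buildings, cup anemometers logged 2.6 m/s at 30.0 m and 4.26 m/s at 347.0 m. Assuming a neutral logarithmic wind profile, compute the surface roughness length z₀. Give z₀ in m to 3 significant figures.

Log law: V(z) ∝ ln(z/z₀). With r = V₁/V₂ = 2.6/4.26 = 0.61033,
r · ln(z₂/z₀) = ln(z₁/z₀) ⇒ ln z₀ = (ln z₁ − r·ln z₂)/(1 − r)
ln z₀ = (3.40120 − 0.61033×5.84932) / 0.38967 = -0.4332
z₀ = exp(-0.4332) = 0.6484 m

z₀ ≈ 0.648 m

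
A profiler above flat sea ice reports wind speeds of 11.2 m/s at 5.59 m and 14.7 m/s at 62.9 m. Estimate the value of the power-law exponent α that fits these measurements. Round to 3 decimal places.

Power law: V₂/V₁ = (z₂/z₁)^α ⇒ α = ln(V₂/V₁) / ln(z₂/z₁)
α = ln(14.7/11.2) / ln(62.9/5.59) = ln(1.3125) / ln(11.2522)
  = 0.27193 / 2.42057 = 0.11234

α ≈ 0.112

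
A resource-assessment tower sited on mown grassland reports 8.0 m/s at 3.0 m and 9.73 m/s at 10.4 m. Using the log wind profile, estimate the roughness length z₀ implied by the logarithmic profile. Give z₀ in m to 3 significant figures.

z₀ ≈ 0.00956 m

Log law: V(z) ∝ ln(z/z₀). With r = V₁/V₂ = 8.0/9.73 = 0.82220,
r · ln(z₂/z₀) = ln(z₁/z₀) ⇒ ln z₀ = (ln z₁ − r·ln z₂)/(1 − r)
ln z₀ = (1.09861 − 0.82220×2.34181) / 0.17780 = -4.6503
z₀ = exp(-4.6503) = 0.009559 m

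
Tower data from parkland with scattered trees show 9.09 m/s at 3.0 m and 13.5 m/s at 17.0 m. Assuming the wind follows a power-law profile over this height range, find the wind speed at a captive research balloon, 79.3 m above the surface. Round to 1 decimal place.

First find α: α = ln(V₂/V₁)/ln(z₂/z₁) = ln(13.5/9.09)/ln(17.0/3.0) = 0.39551/1.73460 = 0.2280
Extrapolate from 17.0 m to 79.3 m: V₃ = 13.5 × (79.3/17.0)^0.2280 = 13.5 × 1.4207 = 19.1794 m/s

19.2 m/s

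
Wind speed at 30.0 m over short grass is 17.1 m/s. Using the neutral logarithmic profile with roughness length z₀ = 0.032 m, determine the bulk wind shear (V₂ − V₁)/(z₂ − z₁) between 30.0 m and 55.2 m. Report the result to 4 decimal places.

Log law: V₂ = V₁ · ln(z₂/z₀)/ln(z₁/z₀) = 17.1 × 7.4530/6.8432 = 18.6237 m/s
ΔV/Δz = (18.6237 − 17.1)/(55.2 − 30.0) = 1.5237/25.2000 = 0.06046 m/s/m

0.0605 m/s/m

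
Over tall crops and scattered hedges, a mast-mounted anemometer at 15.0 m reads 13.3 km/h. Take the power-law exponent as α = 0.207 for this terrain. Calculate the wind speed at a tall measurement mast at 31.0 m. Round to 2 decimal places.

Power-law profile: V₂ = V₁ · (z₂/z₁)^α
V₂ = 13.3 × (31.0/15.0)^0.207 = 13.3 × (2.0667)^0.207
    = 13.3 × 1.1621 = 15.4566 km/h

15.46 km/h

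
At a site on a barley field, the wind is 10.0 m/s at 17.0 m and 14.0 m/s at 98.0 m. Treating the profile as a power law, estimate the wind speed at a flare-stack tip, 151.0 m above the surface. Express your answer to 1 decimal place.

First find α: α = ln(V₂/V₁)/ln(z₂/z₁) = ln(14.0/10.0)/ln(98.0/17.0) = 0.33647/1.75175 = 0.1921
Extrapolate from 98.0 m to 151.0 m: V₃ = 14.0 × (151.0/98.0)^0.1921 = 14.0 × 1.0866 = 15.2122 m/s

15.2 m/s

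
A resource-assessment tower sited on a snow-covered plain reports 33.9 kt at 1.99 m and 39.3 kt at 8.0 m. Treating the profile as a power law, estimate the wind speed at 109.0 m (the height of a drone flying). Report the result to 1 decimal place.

51.9 kt

First find α: α = ln(V₂/V₁)/ln(z₂/z₁) = ln(39.3/33.9)/ln(8.0/1.99) = 0.14781/1.39131 = 0.1062
Extrapolate from 8.0 m to 109.0 m: V₃ = 39.3 × (109.0/8.0)^0.1062 = 39.3 × 1.3198 = 51.8683 kt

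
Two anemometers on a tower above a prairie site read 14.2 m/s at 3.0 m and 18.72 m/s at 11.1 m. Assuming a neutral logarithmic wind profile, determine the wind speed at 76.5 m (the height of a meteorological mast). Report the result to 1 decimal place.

Log law: V ∝ ln(z/z₀). From the pair, with r = V₁/V₂ = 0.75855,
ln z₀ = (ln z₁ − r·ln z₂)/(1 − r) = (1.0986 − 0.75855×2.4069)/0.24145 = -3.0116 → z₀ = 0.04921 m
V₃ = V₁ · ln(z₃/z₀)/ln(z₁/z₀) = 14.2 × 7.3489/4.1102 = 25.3889 m/s

25.4 m/s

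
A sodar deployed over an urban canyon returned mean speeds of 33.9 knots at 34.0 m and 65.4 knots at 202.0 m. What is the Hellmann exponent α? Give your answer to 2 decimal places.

Power law: V₂/V₁ = (z₂/z₁)^α ⇒ α = ln(V₂/V₁) / ln(z₂/z₁)
α = ln(65.4/33.9) / ln(202.0/34.0) = ln(1.9292) / ln(5.9412)
  = 0.65711 / 1.78191 = 0.36877

α ≈ 0.37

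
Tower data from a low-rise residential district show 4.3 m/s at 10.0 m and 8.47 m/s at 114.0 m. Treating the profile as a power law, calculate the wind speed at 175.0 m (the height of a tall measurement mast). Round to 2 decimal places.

9.54 m/s

First find α: α = ln(V₂/V₁)/ln(z₂/z₁) = ln(8.47/4.3)/ln(114.0/10.0) = 0.67792/2.43361 = 0.2786
Extrapolate from 114.0 m to 175.0 m: V₃ = 8.47 × (175.0/114.0)^0.2786 = 8.47 × 1.1268 = 9.5441 m/s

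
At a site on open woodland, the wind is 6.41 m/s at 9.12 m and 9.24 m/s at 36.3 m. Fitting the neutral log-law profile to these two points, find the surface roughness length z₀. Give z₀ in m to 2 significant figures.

z₀ ≈ 0.40 m

Log law: V(z) ∝ ln(z/z₀). With r = V₁/V₂ = 6.41/9.24 = 0.69372,
r · ln(z₂/z₀) = ln(z₁/z₀) ⇒ ln z₀ = (ln z₁ − r·ln z₂)/(1 − r)
ln z₀ = (2.21047 − 0.69372×3.59182) / 0.30628 = -0.9183
z₀ = exp(-0.9183) = 0.3992 m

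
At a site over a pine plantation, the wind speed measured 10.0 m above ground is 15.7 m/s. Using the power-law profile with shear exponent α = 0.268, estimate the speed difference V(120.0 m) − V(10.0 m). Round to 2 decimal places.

14.86 m/s

Power law: V₂ = V₁ · (z₂/z₁)^α = 15.7 × (12.0000)^0.268 = 30.5577 m/s
ΔV = 30.5577 − 15.7 = 14.8577 m/s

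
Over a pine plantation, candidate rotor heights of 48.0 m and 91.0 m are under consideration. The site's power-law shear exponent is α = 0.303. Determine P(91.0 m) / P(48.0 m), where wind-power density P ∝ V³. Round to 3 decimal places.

Speed ratio: V_B/V_A = (z_B/z_A)^α = (91.0/48.0)^0.303 = (1.8958)^0.303 = 1.21387
Power-density ratio: P_B/P_A = (V_B/V_A)³ = (1.21387)³ = 1.78863

1.789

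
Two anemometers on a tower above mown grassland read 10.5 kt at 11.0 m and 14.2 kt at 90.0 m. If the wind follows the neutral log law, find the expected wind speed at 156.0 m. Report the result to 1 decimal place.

Log law: V ∝ ln(z/z₀). From the pair, with r = V₁/V₂ = 0.73944,
ln z₀ = (ln z₁ − r·ln z₂)/(1 − r) = (2.3979 − 0.73944×4.4998)/0.26056 = -3.5670 → z₀ = 0.02824 m
V₃ = V₁ · ln(z₃/z₀)/ln(z₁/z₀) = 10.5 × 8.6169/5.9649 = 15.1682 kt

15.2 kt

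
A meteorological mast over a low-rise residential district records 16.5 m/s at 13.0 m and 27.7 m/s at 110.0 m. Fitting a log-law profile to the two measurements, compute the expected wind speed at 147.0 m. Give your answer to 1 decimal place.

Log law: V ∝ ln(z/z₀). From the pair, with r = V₁/V₂ = 0.59567,
ln z₀ = (ln z₁ − r·ln z₂)/(1 − r) = (2.5649 − 0.59567×4.7005)/0.40433 = -0.5811 → z₀ = 0.5593 m
V₃ = V₁ · ln(z₃/z₀)/ln(z₁/z₀) = 16.5 × 5.5716/3.1461 = 29.2207 m/s

29.2 m/s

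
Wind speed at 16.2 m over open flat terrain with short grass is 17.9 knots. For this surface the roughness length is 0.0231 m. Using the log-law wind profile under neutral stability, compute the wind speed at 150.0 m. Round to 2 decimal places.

23.98 knots

Log law: V(z) ∝ ln(z/z₀), so V₂/V₁ = ln(z₂/z₀) / ln(z₁/z₀).
ln(150.0/0.0231) = 8.7786, ln(16.2/0.0231) = 6.5529
V₂ = 17.9 × 8.7786/6.5529 = 17.9 × 1.3396 = 23.9795 knots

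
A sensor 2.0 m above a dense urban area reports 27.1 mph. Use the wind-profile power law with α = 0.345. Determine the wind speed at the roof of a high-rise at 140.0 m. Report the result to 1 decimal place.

Power-law profile: V₂ = V₁ · (z₂/z₁)^α
V₂ = 27.1 × (140.0/2.0)^0.345 = 27.1 × (70.0000)^0.345
    = 27.1 × 4.3307 = 117.3622 mph

117.4 mph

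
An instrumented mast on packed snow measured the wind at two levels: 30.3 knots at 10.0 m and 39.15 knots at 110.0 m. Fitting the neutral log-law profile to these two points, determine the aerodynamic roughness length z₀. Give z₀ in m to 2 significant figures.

Log law: V(z) ∝ ln(z/z₀). With r = V₁/V₂ = 30.3/39.15 = 0.77395,
r · ln(z₂/z₀) = ln(z₁/z₀) ⇒ ln z₀ = (ln z₁ − r·ln z₂)/(1 − r)
ln z₀ = (2.30259 − 0.77395×4.70048) / 0.22605 = -5.9072
z₀ = exp(-5.9072) = 0.002720 m

z₀ ≈ 0.0027 m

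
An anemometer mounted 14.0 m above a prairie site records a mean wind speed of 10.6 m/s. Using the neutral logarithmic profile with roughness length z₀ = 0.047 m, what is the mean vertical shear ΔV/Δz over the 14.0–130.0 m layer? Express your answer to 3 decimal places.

0.036 m/s/m

Log law: V₂ = V₁ · ln(z₂/z₀)/ln(z₁/z₀) = 10.6 × 7.9251/5.6967 = 14.7466 m/s
ΔV/Δz = (14.7466 − 10.6)/(130.0 − 14.0) = 4.1466/116.0000 = 0.03575 m/s/m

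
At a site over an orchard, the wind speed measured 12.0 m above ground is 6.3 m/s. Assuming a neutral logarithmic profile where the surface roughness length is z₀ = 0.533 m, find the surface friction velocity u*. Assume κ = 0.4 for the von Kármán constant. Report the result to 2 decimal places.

Log law: V(z) = (u*/κ) · ln(z/z₀) ⇒ u* = κ · V / ln(z/z₀)
u* = 0.4 × 6.3 / ln(12.0/0.533) = 0.4 × 6.3 / 3.1141
   = 2.5200 / 3.1141 = 0.8092 m/s

u* ≈ 0.81 m/s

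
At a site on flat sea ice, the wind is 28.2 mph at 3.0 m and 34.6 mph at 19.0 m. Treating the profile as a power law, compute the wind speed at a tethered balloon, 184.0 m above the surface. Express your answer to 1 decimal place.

44.5 mph

First find α: α = ln(V₂/V₁)/ln(z₂/z₁) = ln(34.6/28.2)/ln(19.0/3.0) = 0.20453/1.84583 = 0.1108
Extrapolate from 19.0 m to 184.0 m: V₃ = 34.6 × (184.0/19.0)^0.1108 = 34.6 × 1.2861 = 44.4979 mph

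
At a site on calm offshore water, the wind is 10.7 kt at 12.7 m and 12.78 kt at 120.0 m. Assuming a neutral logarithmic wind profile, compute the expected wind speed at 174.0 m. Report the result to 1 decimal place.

Log law: V ∝ ln(z/z₀). From the pair, with r = V₁/V₂ = 0.83725,
ln z₀ = (ln z₁ − r·ln z₂)/(1 − r) = (2.5416 − 0.83725×4.7875)/0.16275 = -9.0118 → z₀ = 0.0001220 m
V₃ = V₁ · ln(z₃/z₀)/ln(z₁/z₀) = 10.7 × 14.1708/11.5534 = 13.1241 kt

13.1 kt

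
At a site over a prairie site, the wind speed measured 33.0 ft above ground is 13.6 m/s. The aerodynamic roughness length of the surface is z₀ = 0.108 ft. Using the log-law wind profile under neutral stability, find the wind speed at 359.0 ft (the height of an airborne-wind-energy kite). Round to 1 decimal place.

19.3 m/s

Log law: V(z) ∝ ln(z/z₀), so V₂/V₁ = ln(z₂/z₀) / ln(z₁/z₀).
ln(359.0/0.108) = 8.1089, ln(33.0/0.108) = 5.7221
V₂ = 13.6 × 8.1089/5.7221 = 13.6 × 1.4171 = 19.2728 m/s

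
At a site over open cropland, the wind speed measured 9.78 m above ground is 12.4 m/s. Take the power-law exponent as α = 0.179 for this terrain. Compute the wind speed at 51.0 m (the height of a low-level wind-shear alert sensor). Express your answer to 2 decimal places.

Power-law profile: V₂ = V₁ · (z₂/z₁)^α
V₂ = 12.4 × (51.0/9.78)^0.179 = 12.4 × (5.2147)^0.179
    = 12.4 × 1.3440 = 16.6650 m/s

16.67 m/s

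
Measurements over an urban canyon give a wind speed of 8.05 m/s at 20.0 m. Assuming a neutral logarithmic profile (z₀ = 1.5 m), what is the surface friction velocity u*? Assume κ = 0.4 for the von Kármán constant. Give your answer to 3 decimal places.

Log law: V(z) = (u*/κ) · ln(z/z₀) ⇒ u* = κ · V / ln(z/z₀)
u* = 0.4 × 8.05 / ln(20.0/1.5) = 0.4 × 8.05 / 2.5903
   = 3.2200 / 2.5903 = 1.2431 m/s

u* ≈ 1.243 m/s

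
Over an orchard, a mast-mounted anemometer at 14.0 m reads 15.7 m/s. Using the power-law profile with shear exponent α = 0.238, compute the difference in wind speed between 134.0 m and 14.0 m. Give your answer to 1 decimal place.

11.2 m/s

Power law: V₂ = V₁ · (z₂/z₁)^α = 15.7 × (9.5714)^0.238 = 26.8765 m/s
ΔV = 26.8765 − 15.7 = 11.1765 m/s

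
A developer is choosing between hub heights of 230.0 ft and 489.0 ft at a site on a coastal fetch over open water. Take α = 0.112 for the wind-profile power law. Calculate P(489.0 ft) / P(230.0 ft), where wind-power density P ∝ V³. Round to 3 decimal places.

1.288

Speed ratio: V_B/V_A = (z_B/z_A)^α = (489.0/230.0)^0.112 = (2.1261)^0.112 = 1.08815
Power-density ratio: P_B/P_A = (V_B/V_A)³ = (1.08815)³ = 1.28845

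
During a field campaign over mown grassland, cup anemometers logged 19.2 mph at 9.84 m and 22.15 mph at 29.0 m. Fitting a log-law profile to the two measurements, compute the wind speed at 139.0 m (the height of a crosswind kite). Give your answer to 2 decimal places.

26.43 mph

Log law: V ∝ ln(z/z₀). From the pair, with r = V₁/V₂ = 0.86682,
ln z₀ = (ln z₁ − r·ln z₂)/(1 − r) = (2.2865 − 0.86682×3.3673)/0.13318 = -4.7482 → z₀ = 0.008668 m
V₃ = V₁ · ln(z₃/z₀)/ln(z₁/z₀) = 19.2 × 9.6826/7.0346 = 26.4274 mph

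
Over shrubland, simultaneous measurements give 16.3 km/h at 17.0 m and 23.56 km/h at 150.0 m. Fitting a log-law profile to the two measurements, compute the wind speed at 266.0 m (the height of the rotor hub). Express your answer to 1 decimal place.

25.5 km/h

Log law: V ∝ ln(z/z₀). From the pair, with r = V₁/V₂ = 0.69185,
ln z₀ = (ln z₁ − r·ln z₂)/(1 − r) = (2.8332 − 0.69185×5.0106)/0.30815 = -2.0555 → z₀ = 0.1280 m
V₃ = V₁ · ln(z₃/z₀)/ln(z₁/z₀) = 16.3 × 7.6390/4.8887 = 25.4700 km/h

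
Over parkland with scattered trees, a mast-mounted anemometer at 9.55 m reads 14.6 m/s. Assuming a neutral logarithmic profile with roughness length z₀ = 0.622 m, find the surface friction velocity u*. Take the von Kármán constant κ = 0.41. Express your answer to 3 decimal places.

Log law: V(z) = (u*/κ) · ln(z/z₀) ⇒ u* = κ · V / ln(z/z₀)
u* = 0.41 × 14.6 / ln(9.55/0.622) = 0.41 × 14.6 / 2.7314
   = 5.9860 / 2.7314 = 2.1916 m/s

u* ≈ 2.192 m/s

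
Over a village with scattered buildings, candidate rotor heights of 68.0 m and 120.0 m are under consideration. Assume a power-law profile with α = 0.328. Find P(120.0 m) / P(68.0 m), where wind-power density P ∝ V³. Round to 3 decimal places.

1.749

Speed ratio: V_B/V_A = (z_B/z_A)^α = (120.0/68.0)^0.328 = (1.7647)^0.328 = 1.20478
Power-density ratio: P_B/P_A = (V_B/V_A)³ = (1.20478)³ = 1.74874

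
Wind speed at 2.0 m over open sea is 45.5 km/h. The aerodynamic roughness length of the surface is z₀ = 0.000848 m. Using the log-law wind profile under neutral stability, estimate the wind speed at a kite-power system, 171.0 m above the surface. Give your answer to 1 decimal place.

Log law: V(z) ∝ ln(z/z₀), so V₂/V₁ = ln(z₂/z₀) / ln(z₁/z₀).
ln(171.0/0.000848) = 12.2143, ln(2.0/0.000848) = 7.7658
V₂ = 45.5 × 12.2143/7.7658 = 45.5 × 1.5728 = 71.5640 km/h

71.6 km/h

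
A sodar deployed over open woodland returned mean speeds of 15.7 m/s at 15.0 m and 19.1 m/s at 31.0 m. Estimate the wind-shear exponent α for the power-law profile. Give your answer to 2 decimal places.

α ≈ 0.27

Power law: V₂/V₁ = (z₂/z₁)^α ⇒ α = ln(V₂/V₁) / ln(z₂/z₁)
α = ln(19.1/15.7) / ln(31.0/15.0) = ln(1.2166) / ln(2.0667)
  = 0.19603 / 0.72594 = 0.27003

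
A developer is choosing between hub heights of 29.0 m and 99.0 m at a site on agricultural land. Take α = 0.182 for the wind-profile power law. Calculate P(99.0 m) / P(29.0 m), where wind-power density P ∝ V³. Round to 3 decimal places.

Speed ratio: V_B/V_A = (z_B/z_A)^α = (99.0/29.0)^0.182 = (3.4138)^0.182 = 1.25040
Power-density ratio: P_B/P_A = (V_B/V_A)³ = (1.25040)³ = 1.95500

1.955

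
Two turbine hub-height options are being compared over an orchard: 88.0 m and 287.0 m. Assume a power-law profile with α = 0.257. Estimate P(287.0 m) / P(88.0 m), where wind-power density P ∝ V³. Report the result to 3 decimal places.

Speed ratio: V_B/V_A = (z_B/z_A)^α = (287.0/88.0)^0.257 = (3.2614)^0.257 = 1.35501
Power-density ratio: P_B/P_A = (V_B/V_A)³ = (1.35501)³ = 2.48789

2.488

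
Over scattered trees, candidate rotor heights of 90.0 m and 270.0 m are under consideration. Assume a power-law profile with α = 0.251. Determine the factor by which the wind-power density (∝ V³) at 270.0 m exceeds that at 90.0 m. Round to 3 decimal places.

2.287

Speed ratio: V_B/V_A = (z_B/z_A)^α = (270.0/90.0)^0.251 = (3.0000)^0.251 = 1.31752
Power-density ratio: P_B/P_A = (V_B/V_A)³ = (1.31752)³ = 2.28703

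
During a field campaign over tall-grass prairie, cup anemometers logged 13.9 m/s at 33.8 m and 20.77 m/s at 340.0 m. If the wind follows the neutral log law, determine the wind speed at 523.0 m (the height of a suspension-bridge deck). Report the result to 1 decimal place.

22.1 m/s

Log law: V ∝ ln(z/z₀). From the pair, with r = V₁/V₂ = 0.66923,
ln z₀ = (ln z₁ − r·ln z₂)/(1 − r) = (3.5205 − 0.66923×5.8289)/0.33077 = -1.1503 → z₀ = 0.3166 m
V₃ = V₁ · ln(z₃/z₀)/ln(z₁/z₀) = 13.9 × 7.4099/4.6707 = 22.0516 m/s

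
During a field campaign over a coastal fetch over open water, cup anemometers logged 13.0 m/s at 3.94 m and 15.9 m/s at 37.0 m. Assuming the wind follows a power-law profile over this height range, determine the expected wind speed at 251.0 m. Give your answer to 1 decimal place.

18.9 m/s

First find α: α = ln(V₂/V₁)/ln(z₂/z₁) = ln(15.9/13.0)/ln(37.0/3.94) = 0.20137/2.23974 = 0.0899
Extrapolate from 37.0 m to 251.0 m: V₃ = 15.9 × (251.0/37.0)^0.0899 = 15.9 × 1.1878 = 18.8866 m/s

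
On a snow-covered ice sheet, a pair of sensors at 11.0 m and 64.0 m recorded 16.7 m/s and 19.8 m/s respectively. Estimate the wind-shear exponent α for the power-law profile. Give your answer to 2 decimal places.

Power law: V₂/V₁ = (z₂/z₁)^α ⇒ α = ln(V₂/V₁) / ln(z₂/z₁)
α = ln(19.8/16.7) / ln(64.0/11.0) = ln(1.1856) / ln(5.8182)
  = 0.17027 / 1.76099 = 0.09669

α ≈ 0.10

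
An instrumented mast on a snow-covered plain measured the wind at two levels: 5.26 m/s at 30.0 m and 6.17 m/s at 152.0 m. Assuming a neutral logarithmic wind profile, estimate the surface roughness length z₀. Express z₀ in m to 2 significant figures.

Log law: V(z) ∝ ln(z/z₀). With r = V₁/V₂ = 5.26/6.17 = 0.85251,
r · ln(z₂/z₀) = ln(z₁/z₀) ⇒ ln z₀ = (ln z₁ − r·ln z₂)/(1 − r)
ln z₀ = (3.40120 − 0.85251×5.02388) / 0.14749 = -5.9783
z₀ = exp(-5.9783) = 0.002533 m

z₀ ≈ 0.0025 m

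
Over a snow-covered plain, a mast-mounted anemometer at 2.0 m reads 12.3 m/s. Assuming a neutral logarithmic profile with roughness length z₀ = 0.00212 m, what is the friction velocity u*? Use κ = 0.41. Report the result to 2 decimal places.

Log law: V(z) = (u*/κ) · ln(z/z₀) ⇒ u* = κ · V / ln(z/z₀)
u* = 0.41 × 12.3 / ln(2.0/0.00212) = 0.41 × 12.3 / 6.8495
   = 5.0430 / 6.8495 = 0.7363 m/s

u* ≈ 0.74 m/s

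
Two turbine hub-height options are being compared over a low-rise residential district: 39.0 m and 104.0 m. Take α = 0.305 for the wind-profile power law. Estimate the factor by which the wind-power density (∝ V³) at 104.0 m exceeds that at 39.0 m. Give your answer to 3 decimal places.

2.453

Speed ratio: V_B/V_A = (z_B/z_A)^α = (104.0/39.0)^0.305 = (2.6667)^0.305 = 1.34872
Power-density ratio: P_B/P_A = (V_B/V_A)³ = (1.34872)³ = 2.45336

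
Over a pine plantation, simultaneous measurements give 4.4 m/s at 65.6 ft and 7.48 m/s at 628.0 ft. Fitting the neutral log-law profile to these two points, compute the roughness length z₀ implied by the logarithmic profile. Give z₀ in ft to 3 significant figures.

z₀ ≈ 2.60 ft

Log law: V(z) ∝ ln(z/z₀). With r = V₁/V₂ = 4.4/7.48 = 0.58824,
r · ln(z₂/z₀) = ln(z₁/z₀) ⇒ ln z₀ = (ln z₁ − r·ln z₂)/(1 − r)
ln z₀ = (4.18358 − 0.58824×6.44254) / 0.41176 = 0.9565
z₀ = exp(0.9565) = 2.603 ft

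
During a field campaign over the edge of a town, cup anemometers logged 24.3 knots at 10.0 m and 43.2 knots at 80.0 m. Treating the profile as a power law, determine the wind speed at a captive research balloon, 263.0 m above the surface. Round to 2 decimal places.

First find α: α = ln(V₂/V₁)/ln(z₂/z₁) = ln(43.2/24.3)/ln(80.0/10.0) = 0.57536/2.07944 = 0.2767
Extrapolate from 80.0 m to 263.0 m: V₃ = 43.2 × (263.0/80.0)^0.2767 = 43.2 × 1.3900 = 60.0477 knots

60.05 knots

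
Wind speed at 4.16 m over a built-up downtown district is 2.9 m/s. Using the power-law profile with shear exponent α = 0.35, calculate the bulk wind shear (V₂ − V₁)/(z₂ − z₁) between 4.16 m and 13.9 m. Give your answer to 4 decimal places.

Power law: V₂ = V₁ · (z₂/z₁)^α = 2.9 × (3.3413)^0.35 = 4.4235 m/s
ΔV/Δz = (4.4235 − 2.9)/(13.9 − 4.16) = 1.5235/9.7400 = 0.15642 m/s/m

0.1564 m/s/m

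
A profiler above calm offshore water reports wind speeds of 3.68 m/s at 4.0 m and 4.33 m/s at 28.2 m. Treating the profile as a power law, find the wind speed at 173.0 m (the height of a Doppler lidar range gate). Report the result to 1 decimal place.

First find α: α = ln(V₂/V₁)/ln(z₂/z₁) = ln(4.33/3.68)/ln(28.2/4.0) = 0.16265/1.95303 = 0.0833
Extrapolate from 28.2 m to 173.0 m: V₃ = 4.33 × (173.0/28.2)^0.0833 = 4.33 × 1.1631 = 5.0361 m/s

5.0 m/s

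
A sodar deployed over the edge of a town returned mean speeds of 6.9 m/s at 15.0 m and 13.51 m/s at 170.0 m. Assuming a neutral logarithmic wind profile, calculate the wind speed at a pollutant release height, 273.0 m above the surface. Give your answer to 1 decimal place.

14.8 m/s

Log law: V ∝ ln(z/z₀). From the pair, with r = V₁/V₂ = 0.51073,
ln z₀ = (ln z₁ − r·ln z₂)/(1 − r) = (2.7081 − 0.51073×5.1358)/0.48927 = 0.1738 → z₀ = 1.190 m
V₃ = V₁ · ln(z₃/z₀)/ln(z₁/z₀) = 6.9 × 5.4357/2.5343 = 14.7997 m/s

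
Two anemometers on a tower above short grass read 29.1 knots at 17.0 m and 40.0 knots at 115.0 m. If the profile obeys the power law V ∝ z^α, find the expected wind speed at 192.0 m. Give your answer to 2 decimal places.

43.56 knots

First find α: α = ln(V₂/V₁)/ln(z₂/z₁) = ln(40.0/29.1)/ln(115.0/17.0) = 0.31814/1.91172 = 0.1664
Extrapolate from 115.0 m to 192.0 m: V₃ = 40.0 × (192.0/115.0)^0.1664 = 40.0 × 1.0890 = 43.5617 knots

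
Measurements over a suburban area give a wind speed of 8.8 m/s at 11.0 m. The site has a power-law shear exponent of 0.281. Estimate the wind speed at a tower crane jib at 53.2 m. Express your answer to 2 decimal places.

13.70 m/s

Power-law profile: V₂ = V₁ · (z₂/z₁)^α
V₂ = 8.8 × (53.2/11.0)^0.281 = 8.8 × (4.8364)^0.281
    = 8.8 × 1.5572 = 13.7035 m/s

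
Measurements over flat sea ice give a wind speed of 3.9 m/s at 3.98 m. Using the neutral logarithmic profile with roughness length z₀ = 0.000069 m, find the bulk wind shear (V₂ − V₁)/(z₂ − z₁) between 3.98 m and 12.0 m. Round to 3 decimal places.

Log law: V₂ = V₁ · ln(z₂/z₀)/ln(z₁/z₀) = 3.9 × 12.0663/10.9627 = 4.2926 m/s
ΔV/Δz = (4.2926 − 3.9)/(12.0 − 3.98) = 0.3926/8.0200 = 0.04895 m/s/m

0.049 m/s/m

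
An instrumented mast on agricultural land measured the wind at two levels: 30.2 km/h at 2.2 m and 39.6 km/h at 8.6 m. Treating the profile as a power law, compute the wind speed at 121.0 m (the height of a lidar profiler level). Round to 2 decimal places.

First find α: α = ln(V₂/V₁)/ln(z₂/z₁) = ln(39.6/30.2)/ln(8.6/2.2) = 0.27099/1.36330 = 0.1988
Extrapolate from 8.6 m to 121.0 m: V₃ = 39.6 × (121.0/8.6)^0.1988 = 39.6 × 1.6914 = 66.9796 km/h

66.98 km/h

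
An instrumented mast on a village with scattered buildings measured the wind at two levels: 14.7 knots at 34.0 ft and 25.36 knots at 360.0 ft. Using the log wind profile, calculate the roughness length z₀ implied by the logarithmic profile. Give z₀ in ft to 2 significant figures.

Log law: V(z) ∝ ln(z/z₀). With r = V₁/V₂ = 14.7/25.36 = 0.57965,
r · ln(z₂/z₀) = ln(z₁/z₀) ⇒ ln z₀ = (ln z₁ − r·ln z₂)/(1 − r)
ln z₀ = (3.52636 − 0.57965×5.88610) / 0.42035 = 0.2723
z₀ = exp(0.2723) = 1.313 ft

z₀ ≈ 1.3 ft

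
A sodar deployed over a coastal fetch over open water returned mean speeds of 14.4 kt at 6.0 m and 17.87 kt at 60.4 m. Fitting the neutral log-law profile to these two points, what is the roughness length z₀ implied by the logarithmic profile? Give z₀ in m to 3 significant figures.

Log law: V(z) ∝ ln(z/z₀). With r = V₁/V₂ = 14.4/17.87 = 0.80582,
r · ln(z₂/z₀) = ln(z₁/z₀) ⇒ ln z₀ = (ln z₁ − r·ln z₂)/(1 − r)
ln z₀ = (1.79176 − 0.80582×4.10099) / 0.19418 = -7.7912
z₀ = exp(-7.7912) = 0.0004134 m

z₀ ≈ 0.000413 m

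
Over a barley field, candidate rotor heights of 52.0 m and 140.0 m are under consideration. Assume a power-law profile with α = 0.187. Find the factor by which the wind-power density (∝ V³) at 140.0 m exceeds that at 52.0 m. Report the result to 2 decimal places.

1.74

Speed ratio: V_B/V_A = (z_B/z_A)^α = (140.0/52.0)^0.187 = (2.6923)^0.187 = 1.20346
Power-density ratio: P_B/P_A = (V_B/V_A)³ = (1.20346)³ = 1.74301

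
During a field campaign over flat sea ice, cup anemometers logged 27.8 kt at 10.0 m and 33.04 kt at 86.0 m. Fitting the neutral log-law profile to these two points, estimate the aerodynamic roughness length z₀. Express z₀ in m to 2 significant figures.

z₀ ≈ 0.00011 m

Log law: V(z) ∝ ln(z/z₀). With r = V₁/V₂ = 27.8/33.04 = 0.84140,
r · ln(z₂/z₀) = ln(z₁/z₀) ⇒ ln z₀ = (ln z₁ − r·ln z₂)/(1 − r)
ln z₀ = (2.30259 − 0.84140×4.45435) / 0.15860 = -9.1133
z₀ = exp(-9.1133) = 0.0001102 m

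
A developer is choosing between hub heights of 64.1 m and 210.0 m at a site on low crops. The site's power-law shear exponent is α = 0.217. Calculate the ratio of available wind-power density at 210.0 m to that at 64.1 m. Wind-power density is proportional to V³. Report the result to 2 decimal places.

2.17

Speed ratio: V_B/V_A = (z_B/z_A)^α = (210.0/64.1)^0.217 = (3.2761)^0.217 = 1.29370
Power-density ratio: P_B/P_A = (V_B/V_A)³ = (1.29370)³ = 2.16521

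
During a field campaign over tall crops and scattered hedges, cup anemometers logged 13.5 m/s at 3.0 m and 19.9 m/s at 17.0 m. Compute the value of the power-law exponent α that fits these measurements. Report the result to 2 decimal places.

α ≈ 0.22

Power law: V₂/V₁ = (z₂/z₁)^α ⇒ α = ln(V₂/V₁) / ln(z₂/z₁)
α = ln(19.9/13.5) / ln(17.0/3.0) = ln(1.4741) / ln(5.6667)
  = 0.38803 / 1.73460 = 0.22370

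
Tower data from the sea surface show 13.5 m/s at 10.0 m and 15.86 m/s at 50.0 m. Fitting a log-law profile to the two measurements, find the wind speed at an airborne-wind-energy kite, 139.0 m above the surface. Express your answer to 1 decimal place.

Log law: V ∝ ln(z/z₀). From the pair, with r = V₁/V₂ = 0.85120,
ln z₀ = (ln z₁ − r·ln z₂)/(1 − r) = (2.3026 − 0.85120×3.9120)/0.14880 = -6.9039 → z₀ = 0.001004 m
V₃ = V₁ · ln(z₃/z₀)/ln(z₁/z₀) = 13.5 × 11.8384/9.2065 = 17.3593 m/s

17.4 m/s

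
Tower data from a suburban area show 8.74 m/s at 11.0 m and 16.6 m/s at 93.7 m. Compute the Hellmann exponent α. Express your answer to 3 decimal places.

α ≈ 0.299

Power law: V₂/V₁ = (z₂/z₁)^α ⇒ α = ln(V₂/V₁) / ln(z₂/z₁)
α = ln(16.6/8.74) / ln(93.7/11.0) = ln(1.8993) / ln(8.5182)
  = 0.64149 / 2.14220 = 0.29945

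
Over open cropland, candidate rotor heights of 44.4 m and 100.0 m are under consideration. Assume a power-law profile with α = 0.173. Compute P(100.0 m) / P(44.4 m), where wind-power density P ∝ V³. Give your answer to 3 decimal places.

Speed ratio: V_B/V_A = (z_B/z_A)^α = (100.0/44.4)^0.173 = (2.2523)^0.173 = 1.15081
Power-density ratio: P_B/P_A = (V_B/V_A)³ = (1.15081)³ = 1.52408

1.524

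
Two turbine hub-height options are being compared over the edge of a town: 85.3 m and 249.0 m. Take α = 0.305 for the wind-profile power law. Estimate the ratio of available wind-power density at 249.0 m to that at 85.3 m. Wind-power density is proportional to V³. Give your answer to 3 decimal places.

2.665

Speed ratio: V_B/V_A = (z_B/z_A)^α = (249.0/85.3)^0.305 = (2.9191)^0.305 = 1.38644
Power-density ratio: P_B/P_A = (V_B/V_A)³ = (1.38644)³ = 2.66504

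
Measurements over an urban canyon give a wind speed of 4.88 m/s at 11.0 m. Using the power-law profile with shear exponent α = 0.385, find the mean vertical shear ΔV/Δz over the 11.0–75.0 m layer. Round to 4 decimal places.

Power law: V₂ = V₁ · (z₂/z₁)^α = 4.88 × (6.8182)^0.385 = 10.2184 m/s
ΔV/Δz = (10.2184 − 4.88)/(75.0 − 11.0) = 5.3384/64.0000 = 0.08341 m/s/m

0.0834 m/s/m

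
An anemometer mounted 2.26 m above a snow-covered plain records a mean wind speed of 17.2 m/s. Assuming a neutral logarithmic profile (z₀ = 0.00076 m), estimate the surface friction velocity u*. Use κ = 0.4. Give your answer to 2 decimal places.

u* ≈ 0.86 m/s

Log law: V(z) = (u*/κ) · ln(z/z₀) ⇒ u* = κ · V / ln(z/z₀)
u* = 0.4 × 17.2 / ln(2.26/0.00076) = 0.4 × 17.2 / 7.9976
   = 6.8800 / 7.9976 = 0.8603 m/s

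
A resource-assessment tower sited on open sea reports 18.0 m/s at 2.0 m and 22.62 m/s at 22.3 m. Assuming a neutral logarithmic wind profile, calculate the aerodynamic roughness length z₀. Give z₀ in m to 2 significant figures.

z₀ ≈ 0.00017 m

Log law: V(z) ∝ ln(z/z₀). With r = V₁/V₂ = 18.0/22.62 = 0.79576,
r · ln(z₂/z₀) = ln(z₁/z₀) ⇒ ln z₀ = (ln z₁ − r·ln z₂)/(1 − r)
ln z₀ = (0.69315 − 0.79576×3.10459) / 0.20424 = -8.7021
z₀ = exp(-8.7021) = 0.0001662 m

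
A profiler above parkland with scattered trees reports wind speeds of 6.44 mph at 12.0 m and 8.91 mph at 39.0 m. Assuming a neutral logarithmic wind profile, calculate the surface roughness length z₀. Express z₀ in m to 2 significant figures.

z₀ ≈ 0.56 m

Log law: V(z) ∝ ln(z/z₀). With r = V₁/V₂ = 6.44/8.91 = 0.72278,
r · ln(z₂/z₀) = ln(z₁/z₀) ⇒ ln z₀ = (ln z₁ − r·ln z₂)/(1 − r)
ln z₀ = (2.48491 − 0.72278×3.66356) / 0.27722 = -0.5882
z₀ = exp(-0.5882) = 0.5553 m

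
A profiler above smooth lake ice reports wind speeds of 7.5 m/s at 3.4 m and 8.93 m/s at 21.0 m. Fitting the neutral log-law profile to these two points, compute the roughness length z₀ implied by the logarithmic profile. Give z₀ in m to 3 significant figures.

Log law: V(z) ∝ ln(z/z₀). With r = V₁/V₂ = 7.5/8.93 = 0.83987,
r · ln(z₂/z₀) = ln(z₁/z₀) ⇒ ln z₀ = (ln z₁ − r·ln z₂)/(1 − r)
ln z₀ = (1.22378 − 0.83987×3.04452) / 0.16013 = -8.3256
z₀ = exp(-8.3256) = 0.0002422 m

z₀ ≈ 0.000242 m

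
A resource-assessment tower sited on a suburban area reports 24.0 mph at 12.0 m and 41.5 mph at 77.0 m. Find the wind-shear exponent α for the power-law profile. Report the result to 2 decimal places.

α ≈ 0.29

Power law: V₂/V₁ = (z₂/z₁)^α ⇒ α = ln(V₂/V₁) / ln(z₂/z₁)
α = ln(41.5/24.0) / ln(77.0/12.0) = ln(1.7292) / ln(6.4167)
  = 0.54764 / 1.85890 = 0.29460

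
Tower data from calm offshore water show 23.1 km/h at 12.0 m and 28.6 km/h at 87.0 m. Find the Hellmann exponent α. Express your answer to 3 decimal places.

Power law: V₂/V₁ = (z₂/z₁)^α ⇒ α = ln(V₂/V₁) / ln(z₂/z₁)
α = ln(28.6/23.1) / ln(87.0/12.0) = ln(1.2381) / ln(7.2500)
  = 0.21357 / 1.98100 = 0.10781

α ≈ 0.108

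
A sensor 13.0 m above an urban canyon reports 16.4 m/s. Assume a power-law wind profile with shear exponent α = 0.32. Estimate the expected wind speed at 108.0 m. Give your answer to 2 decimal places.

32.29 m/s

Power-law profile: V₂ = V₁ · (z₂/z₁)^α
V₂ = 16.4 × (108.0/13.0)^0.32 = 16.4 × (8.3077)^0.32
    = 16.4 × 1.9689 = 32.2907 m/s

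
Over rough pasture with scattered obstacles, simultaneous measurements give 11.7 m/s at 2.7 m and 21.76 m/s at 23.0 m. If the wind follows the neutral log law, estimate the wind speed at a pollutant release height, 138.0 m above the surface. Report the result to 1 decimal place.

30.2 m/s

Log law: V ∝ ln(z/z₀). From the pair, with r = V₁/V₂ = 0.53768,
ln z₀ = (ln z₁ − r·ln z₂)/(1 − r) = (0.9933 − 0.53768×3.1355)/0.46232 = -1.4982 → z₀ = 0.2235 m
V₃ = V₁ · ln(z₃/z₀)/ln(z₁/z₀) = 11.7 × 6.4255/2.4915 = 30.1741 m/s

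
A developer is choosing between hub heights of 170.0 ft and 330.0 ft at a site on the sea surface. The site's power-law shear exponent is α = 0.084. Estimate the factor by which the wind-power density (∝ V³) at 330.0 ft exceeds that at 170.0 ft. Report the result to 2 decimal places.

1.18

Speed ratio: V_B/V_A = (z_B/z_A)^α = (330.0/170.0)^0.084 = (1.9412)^0.084 = 1.05730
Power-density ratio: P_B/P_A = (V_B/V_A)³ = (1.05730)³ = 1.18193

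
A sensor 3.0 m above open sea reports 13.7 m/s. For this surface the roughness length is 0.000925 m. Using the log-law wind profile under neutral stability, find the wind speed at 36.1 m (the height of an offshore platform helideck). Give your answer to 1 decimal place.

17.9 m/s

Log law: V(z) ∝ ln(z/z₀), so V₂/V₁ = ln(z₂/z₀) / ln(z₁/z₀).
ln(36.1/0.000925) = 10.5720, ln(3.0/0.000925) = 8.0843
V₂ = 13.7 × 10.5720/8.0843 = 13.7 × 1.3077 = 17.9157 m/s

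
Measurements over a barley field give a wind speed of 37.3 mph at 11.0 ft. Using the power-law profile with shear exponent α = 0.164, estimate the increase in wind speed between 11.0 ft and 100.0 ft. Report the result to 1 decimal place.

16.3 mph

Power law: V₂ = V₁ · (z₂/z₁)^α = 37.3 × (9.0909)^0.164 = 53.5699 mph
ΔV = 53.5699 − 37.3 = 16.2699 mph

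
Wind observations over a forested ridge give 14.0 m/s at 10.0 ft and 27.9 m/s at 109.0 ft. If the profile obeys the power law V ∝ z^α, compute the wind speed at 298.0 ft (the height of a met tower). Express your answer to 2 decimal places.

First find α: α = ln(V₂/V₁)/ln(z₂/z₁) = ln(27.9/14.0)/ln(109.0/10.0) = 0.68957/2.38876 = 0.2887
Extrapolate from 109.0 ft to 298.0 ft: V₃ = 27.9 × (298.0/109.0)^0.2887 = 27.9 × 1.3369 = 37.2987 m/s

37.30 m/s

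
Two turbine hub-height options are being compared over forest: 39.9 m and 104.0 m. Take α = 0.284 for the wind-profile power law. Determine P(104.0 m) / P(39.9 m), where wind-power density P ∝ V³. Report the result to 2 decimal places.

Speed ratio: V_B/V_A = (z_B/z_A)^α = (104.0/39.9)^0.284 = (2.6065)^0.284 = 1.31269
Power-density ratio: P_B/P_A = (V_B/V_A)³ = (1.31269)³ = 2.26195

2.26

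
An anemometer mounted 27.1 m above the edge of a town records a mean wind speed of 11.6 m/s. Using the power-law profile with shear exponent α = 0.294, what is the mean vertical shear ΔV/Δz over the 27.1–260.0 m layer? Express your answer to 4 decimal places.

Power law: V₂ = V₁ · (z₂/z₁)^α = 11.6 × (9.5941)^0.294 = 22.5511 m/s
ΔV/Δz = (22.5511 − 11.6)/(260.0 − 27.1) = 10.9511/232.9000 = 0.04702 m/s/m

0.0470 m/s/m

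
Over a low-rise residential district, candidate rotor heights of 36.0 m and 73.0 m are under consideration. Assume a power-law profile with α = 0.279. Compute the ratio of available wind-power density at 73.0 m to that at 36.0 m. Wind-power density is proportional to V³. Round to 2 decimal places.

1.81

Speed ratio: V_B/V_A = (z_B/z_A)^α = (73.0/36.0)^0.279 = (2.0278)^0.279 = 1.21803
Power-density ratio: P_B/P_A = (V_B/V_A)³ = (1.21803)³ = 1.80707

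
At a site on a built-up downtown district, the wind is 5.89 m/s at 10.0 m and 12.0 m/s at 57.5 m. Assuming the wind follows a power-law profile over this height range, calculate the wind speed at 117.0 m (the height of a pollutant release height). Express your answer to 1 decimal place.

16.0 m/s

First find α: α = ln(V₂/V₁)/ln(z₂/z₁) = ln(12.0/5.89)/ln(57.5/10.0) = 0.71165/1.74920 = 0.4068
Extrapolate from 57.5 m to 117.0 m: V₃ = 12.0 × (117.0/57.5)^0.4068 = 12.0 × 1.3351 = 16.0214 m/s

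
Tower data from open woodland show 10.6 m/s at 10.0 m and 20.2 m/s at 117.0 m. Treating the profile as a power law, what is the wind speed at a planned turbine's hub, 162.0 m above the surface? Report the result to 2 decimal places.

22.00 m/s

First find α: α = ln(V₂/V₁)/ln(z₂/z₁) = ln(20.2/10.6)/ln(117.0/10.0) = 0.64483/2.45959 = 0.2622
Extrapolate from 117.0 m to 162.0 m: V₃ = 20.2 × (162.0/117.0)^0.2622 = 20.2 × 1.0891 = 21.9990 m/s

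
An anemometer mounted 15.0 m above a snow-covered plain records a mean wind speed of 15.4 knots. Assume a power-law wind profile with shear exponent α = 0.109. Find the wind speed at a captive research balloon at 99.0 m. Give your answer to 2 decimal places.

18.92 knots

Power-law profile: V₂ = V₁ · (z₂/z₁)^α
V₂ = 15.4 × (99.0/15.0)^0.109 = 15.4 × (6.6000)^0.109
    = 15.4 × 1.2284 = 18.9169 knots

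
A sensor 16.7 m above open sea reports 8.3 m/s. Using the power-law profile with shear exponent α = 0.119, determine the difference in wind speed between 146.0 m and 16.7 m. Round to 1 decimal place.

2.4 m/s

Power law: V₂ = V₁ · (z₂/z₁)^α = 8.3 × (8.7425)^0.119 = 10.7432 m/s
ΔV = 10.7432 − 8.3 = 2.4432 m/s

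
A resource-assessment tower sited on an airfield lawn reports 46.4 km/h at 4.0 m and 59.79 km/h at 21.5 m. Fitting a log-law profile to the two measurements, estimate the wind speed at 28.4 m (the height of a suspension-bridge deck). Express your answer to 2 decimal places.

62.01 km/h

Log law: V ∝ ln(z/z₀). From the pair, with r = V₁/V₂ = 0.77605,
ln z₀ = (ln z₁ − r·ln z₂)/(1 − r) = (1.3863 − 0.77605×3.0681)/0.22395 = -4.4415 → z₀ = 0.01178 m
V₃ = V₁ · ln(z₃/z₀)/ln(z₁/z₀) = 46.4 × 7.7878/5.8278 = 62.0061 km/h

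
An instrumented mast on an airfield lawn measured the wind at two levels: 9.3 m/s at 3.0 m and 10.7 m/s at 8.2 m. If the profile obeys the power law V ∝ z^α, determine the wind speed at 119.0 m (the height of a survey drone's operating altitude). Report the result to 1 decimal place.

15.5 m/s

First find α: α = ln(V₂/V₁)/ln(z₂/z₁) = ln(10.7/9.3)/ln(8.2/3.0) = 0.14023/1.00552 = 0.1395
Extrapolate from 8.2 m to 119.0 m: V₃ = 10.7 × (119.0/8.2)^0.1395 = 10.7 × 1.4522 = 15.5381 m/s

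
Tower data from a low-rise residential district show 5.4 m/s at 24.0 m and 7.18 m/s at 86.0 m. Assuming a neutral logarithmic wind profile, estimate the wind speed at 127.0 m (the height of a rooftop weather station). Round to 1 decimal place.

Log law: V ∝ ln(z/z₀). From the pair, with r = V₁/V₂ = 0.75209,
ln z₀ = (ln z₁ − r·ln z₂)/(1 − r) = (3.1781 − 0.75209×4.4543)/0.24791 = -0.6938 → z₀ = 0.4996 m
V₃ = V₁ · ln(z₃/z₀)/ln(z₁/z₀) = 5.4 × 5.5380/3.8719 = 7.7237 m/s

7.7 m/s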